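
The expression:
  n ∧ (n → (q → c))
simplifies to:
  n ∧ (c ∨ ¬q)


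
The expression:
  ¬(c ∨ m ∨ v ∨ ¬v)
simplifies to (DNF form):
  False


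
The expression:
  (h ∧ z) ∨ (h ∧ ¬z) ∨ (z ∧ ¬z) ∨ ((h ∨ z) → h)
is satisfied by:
  {h: True, z: False}
  {z: False, h: False}
  {z: True, h: True}


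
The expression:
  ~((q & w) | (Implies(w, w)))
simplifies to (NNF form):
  False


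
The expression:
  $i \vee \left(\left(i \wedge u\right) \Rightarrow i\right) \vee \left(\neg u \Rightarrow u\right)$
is always true.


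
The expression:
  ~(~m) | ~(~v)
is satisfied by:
  {m: True, v: True}
  {m: True, v: False}
  {v: True, m: False}


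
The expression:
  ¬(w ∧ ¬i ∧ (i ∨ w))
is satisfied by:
  {i: True, w: False}
  {w: False, i: False}
  {w: True, i: True}


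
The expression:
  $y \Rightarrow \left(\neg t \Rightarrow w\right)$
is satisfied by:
  {t: True, w: True, y: False}
  {t: True, w: False, y: False}
  {w: True, t: False, y: False}
  {t: False, w: False, y: False}
  {y: True, t: True, w: True}
  {y: True, t: True, w: False}
  {y: True, w: True, t: False}


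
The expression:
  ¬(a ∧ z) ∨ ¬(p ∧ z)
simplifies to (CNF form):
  ¬a ∨ ¬p ∨ ¬z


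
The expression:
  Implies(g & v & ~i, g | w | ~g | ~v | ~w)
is always true.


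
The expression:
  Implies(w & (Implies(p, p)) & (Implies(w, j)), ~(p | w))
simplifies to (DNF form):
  ~j | ~w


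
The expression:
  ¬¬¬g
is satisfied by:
  {g: False}


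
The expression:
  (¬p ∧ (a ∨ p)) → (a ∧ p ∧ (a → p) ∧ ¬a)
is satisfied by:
  {p: True, a: False}
  {a: False, p: False}
  {a: True, p: True}


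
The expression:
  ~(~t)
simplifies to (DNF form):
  t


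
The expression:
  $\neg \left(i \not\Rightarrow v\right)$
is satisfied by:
  {v: True, i: False}
  {i: False, v: False}
  {i: True, v: True}


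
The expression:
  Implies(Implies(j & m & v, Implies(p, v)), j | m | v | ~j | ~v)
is always true.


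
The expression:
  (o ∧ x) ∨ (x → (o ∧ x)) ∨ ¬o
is always true.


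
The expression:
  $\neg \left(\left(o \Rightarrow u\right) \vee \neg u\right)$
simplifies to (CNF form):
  $\text{False}$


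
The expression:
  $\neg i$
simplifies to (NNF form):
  $\neg i$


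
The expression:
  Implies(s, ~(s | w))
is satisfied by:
  {s: False}


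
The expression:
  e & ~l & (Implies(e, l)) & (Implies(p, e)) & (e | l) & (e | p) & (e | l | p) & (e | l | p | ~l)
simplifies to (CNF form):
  False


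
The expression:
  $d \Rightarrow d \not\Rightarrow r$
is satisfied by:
  {d: False, r: False}
  {r: True, d: False}
  {d: True, r: False}


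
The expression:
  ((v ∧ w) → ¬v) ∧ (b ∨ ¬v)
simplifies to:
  (b ∧ ¬w) ∨ ¬v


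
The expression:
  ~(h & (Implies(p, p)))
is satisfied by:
  {h: False}


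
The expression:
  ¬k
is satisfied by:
  {k: False}


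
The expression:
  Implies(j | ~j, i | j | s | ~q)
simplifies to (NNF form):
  i | j | s | ~q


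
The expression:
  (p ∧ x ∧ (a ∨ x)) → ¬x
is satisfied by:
  {p: False, x: False}
  {x: True, p: False}
  {p: True, x: False}


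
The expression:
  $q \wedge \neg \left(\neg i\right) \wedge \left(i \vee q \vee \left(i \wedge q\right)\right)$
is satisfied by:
  {i: True, q: True}


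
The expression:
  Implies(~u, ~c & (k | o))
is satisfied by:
  {k: True, o: True, u: True, c: False}
  {k: True, u: True, c: False, o: False}
  {o: True, u: True, c: False, k: False}
  {u: True, o: False, c: False, k: False}
  {k: True, u: True, c: True, o: True}
  {k: True, u: True, c: True, o: False}
  {u: True, c: True, o: True, k: False}
  {u: True, c: True, k: False, o: False}
  {o: True, k: True, c: False, u: False}
  {k: True, o: False, c: False, u: False}
  {o: True, k: False, c: False, u: False}


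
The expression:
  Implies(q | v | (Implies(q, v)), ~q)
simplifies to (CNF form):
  ~q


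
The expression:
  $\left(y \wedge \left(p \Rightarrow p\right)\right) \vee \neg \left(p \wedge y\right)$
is always true.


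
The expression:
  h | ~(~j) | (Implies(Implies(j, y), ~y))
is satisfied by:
  {h: True, j: True, y: False}
  {h: True, j: False, y: False}
  {j: True, h: False, y: False}
  {h: False, j: False, y: False}
  {y: True, h: True, j: True}
  {y: True, h: True, j: False}
  {y: True, j: True, h: False}


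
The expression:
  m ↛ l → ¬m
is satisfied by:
  {l: True, m: False}
  {m: False, l: False}
  {m: True, l: True}


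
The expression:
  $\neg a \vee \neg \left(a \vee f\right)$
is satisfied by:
  {a: False}


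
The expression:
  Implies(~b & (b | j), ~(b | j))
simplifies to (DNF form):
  b | ~j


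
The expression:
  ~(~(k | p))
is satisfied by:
  {k: True, p: True}
  {k: True, p: False}
  {p: True, k: False}


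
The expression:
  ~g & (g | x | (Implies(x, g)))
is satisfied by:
  {g: False}


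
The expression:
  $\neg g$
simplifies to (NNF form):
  $\neg g$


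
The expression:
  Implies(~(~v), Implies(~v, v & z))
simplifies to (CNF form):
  True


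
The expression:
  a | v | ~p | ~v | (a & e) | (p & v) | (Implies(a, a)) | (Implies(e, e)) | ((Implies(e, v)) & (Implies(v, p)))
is always true.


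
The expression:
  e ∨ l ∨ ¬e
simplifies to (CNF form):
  True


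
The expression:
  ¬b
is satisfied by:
  {b: False}


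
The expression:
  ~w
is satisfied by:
  {w: False}


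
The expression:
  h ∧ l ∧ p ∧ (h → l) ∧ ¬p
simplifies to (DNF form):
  False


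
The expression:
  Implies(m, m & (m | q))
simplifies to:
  True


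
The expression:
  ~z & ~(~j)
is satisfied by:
  {j: True, z: False}


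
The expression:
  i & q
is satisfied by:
  {i: True, q: True}


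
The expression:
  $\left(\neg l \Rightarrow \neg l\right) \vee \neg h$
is always true.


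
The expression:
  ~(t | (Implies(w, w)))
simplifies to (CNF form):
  False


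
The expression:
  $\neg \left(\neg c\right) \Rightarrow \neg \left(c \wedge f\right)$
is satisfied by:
  {c: False, f: False}
  {f: True, c: False}
  {c: True, f: False}


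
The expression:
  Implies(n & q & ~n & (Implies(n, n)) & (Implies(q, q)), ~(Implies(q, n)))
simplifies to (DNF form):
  True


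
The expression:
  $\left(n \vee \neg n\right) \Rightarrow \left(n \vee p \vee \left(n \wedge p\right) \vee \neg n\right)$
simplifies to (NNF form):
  $\text{True}$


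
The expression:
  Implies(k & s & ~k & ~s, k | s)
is always true.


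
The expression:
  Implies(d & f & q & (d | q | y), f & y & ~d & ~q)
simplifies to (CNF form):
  ~d | ~f | ~q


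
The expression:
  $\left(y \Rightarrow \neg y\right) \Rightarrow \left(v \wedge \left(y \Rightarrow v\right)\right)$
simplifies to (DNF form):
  $v \vee y$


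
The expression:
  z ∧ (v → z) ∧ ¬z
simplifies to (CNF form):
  False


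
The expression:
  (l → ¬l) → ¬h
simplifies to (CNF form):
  l ∨ ¬h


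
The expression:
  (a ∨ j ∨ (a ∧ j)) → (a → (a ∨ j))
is always true.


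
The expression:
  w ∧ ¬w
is never true.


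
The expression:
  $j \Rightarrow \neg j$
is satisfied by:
  {j: False}


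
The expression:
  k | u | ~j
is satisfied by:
  {k: True, u: True, j: False}
  {k: True, u: False, j: False}
  {u: True, k: False, j: False}
  {k: False, u: False, j: False}
  {j: True, k: True, u: True}
  {j: True, k: True, u: False}
  {j: True, u: True, k: False}


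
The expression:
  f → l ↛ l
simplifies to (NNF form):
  ¬f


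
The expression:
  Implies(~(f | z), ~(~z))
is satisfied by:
  {z: True, f: True}
  {z: True, f: False}
  {f: True, z: False}


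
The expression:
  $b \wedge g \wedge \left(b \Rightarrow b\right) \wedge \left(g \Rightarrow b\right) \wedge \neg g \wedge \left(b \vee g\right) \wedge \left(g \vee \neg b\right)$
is never true.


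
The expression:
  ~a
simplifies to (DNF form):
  ~a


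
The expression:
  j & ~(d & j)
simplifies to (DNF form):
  j & ~d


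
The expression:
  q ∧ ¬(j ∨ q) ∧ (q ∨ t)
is never true.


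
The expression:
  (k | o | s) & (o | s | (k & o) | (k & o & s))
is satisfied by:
  {o: True, s: True}
  {o: True, s: False}
  {s: True, o: False}


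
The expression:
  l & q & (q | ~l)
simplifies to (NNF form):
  l & q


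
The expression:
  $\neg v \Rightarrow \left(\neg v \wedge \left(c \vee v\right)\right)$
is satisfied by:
  {c: True, v: True}
  {c: True, v: False}
  {v: True, c: False}


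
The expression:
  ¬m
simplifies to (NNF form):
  ¬m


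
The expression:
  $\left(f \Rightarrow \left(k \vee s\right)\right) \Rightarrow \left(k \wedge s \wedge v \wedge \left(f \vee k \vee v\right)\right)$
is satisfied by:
  {f: True, v: True, s: False, k: False}
  {f: True, v: False, s: False, k: False}
  {s: True, k: True, f: True, v: True}
  {s: True, k: True, v: True, f: False}


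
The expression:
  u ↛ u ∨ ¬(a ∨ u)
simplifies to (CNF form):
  ¬a ∧ ¬u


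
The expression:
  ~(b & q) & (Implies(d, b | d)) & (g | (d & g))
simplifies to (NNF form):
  g & (~b | ~q)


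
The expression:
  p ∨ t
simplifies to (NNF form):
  p ∨ t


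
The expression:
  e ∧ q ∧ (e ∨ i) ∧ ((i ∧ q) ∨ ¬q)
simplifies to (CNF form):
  e ∧ i ∧ q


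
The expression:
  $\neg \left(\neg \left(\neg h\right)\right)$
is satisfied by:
  {h: False}


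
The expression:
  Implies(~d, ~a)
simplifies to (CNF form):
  d | ~a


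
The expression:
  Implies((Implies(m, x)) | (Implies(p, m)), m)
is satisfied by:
  {m: True}


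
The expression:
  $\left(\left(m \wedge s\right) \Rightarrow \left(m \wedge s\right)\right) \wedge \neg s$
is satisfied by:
  {s: False}


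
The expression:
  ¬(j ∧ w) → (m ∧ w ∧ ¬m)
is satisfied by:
  {j: True, w: True}


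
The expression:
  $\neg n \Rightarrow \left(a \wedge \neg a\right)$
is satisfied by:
  {n: True}


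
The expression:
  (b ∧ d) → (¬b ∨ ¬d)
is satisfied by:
  {d: False, b: False}
  {b: True, d: False}
  {d: True, b: False}


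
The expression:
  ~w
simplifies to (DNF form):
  ~w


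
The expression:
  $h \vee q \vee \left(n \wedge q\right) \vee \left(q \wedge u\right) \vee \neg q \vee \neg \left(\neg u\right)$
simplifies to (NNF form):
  $\text{True}$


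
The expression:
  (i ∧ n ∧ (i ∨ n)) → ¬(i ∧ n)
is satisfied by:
  {n: False, i: False}
  {i: True, n: False}
  {n: True, i: False}


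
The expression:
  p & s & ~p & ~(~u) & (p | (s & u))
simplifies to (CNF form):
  False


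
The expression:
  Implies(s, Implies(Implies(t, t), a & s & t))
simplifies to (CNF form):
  (a | ~s) & (t | ~s)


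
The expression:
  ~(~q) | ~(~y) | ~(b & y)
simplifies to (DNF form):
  True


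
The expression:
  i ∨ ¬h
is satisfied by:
  {i: True, h: False}
  {h: False, i: False}
  {h: True, i: True}


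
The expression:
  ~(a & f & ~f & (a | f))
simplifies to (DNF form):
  True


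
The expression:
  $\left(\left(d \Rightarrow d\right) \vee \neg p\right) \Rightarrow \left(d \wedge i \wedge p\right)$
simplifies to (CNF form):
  $d \wedge i \wedge p$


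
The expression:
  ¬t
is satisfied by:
  {t: False}


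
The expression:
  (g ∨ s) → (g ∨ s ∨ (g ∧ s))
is always true.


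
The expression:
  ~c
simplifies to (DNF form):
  ~c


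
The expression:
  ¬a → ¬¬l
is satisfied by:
  {a: True, l: True}
  {a: True, l: False}
  {l: True, a: False}


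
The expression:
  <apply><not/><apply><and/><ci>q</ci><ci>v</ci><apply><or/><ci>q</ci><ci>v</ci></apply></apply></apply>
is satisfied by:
  {v: False, q: False}
  {q: True, v: False}
  {v: True, q: False}


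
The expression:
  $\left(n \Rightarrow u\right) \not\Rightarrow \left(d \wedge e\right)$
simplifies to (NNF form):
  $\left(u \wedge \neg d\right) \vee \left(u \wedge \neg e\right) \vee \left(\neg d \wedge \neg n\right) \vee \left(\neg e \wedge \neg n\right)$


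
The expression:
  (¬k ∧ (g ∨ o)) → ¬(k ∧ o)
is always true.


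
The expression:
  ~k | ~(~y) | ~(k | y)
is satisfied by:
  {y: True, k: False}
  {k: False, y: False}
  {k: True, y: True}


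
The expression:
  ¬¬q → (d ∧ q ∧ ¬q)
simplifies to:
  ¬q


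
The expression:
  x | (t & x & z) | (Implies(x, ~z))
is always true.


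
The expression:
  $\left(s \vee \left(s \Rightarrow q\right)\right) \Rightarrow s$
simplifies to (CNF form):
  $s$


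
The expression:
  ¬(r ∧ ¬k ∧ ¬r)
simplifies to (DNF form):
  True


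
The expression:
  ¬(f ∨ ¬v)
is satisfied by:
  {v: True, f: False}


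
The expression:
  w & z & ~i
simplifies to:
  w & z & ~i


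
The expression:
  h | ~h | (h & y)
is always true.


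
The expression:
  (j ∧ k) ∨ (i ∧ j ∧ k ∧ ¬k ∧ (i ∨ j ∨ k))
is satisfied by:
  {j: True, k: True}


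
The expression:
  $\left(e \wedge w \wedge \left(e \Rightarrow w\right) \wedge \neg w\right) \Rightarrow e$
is always true.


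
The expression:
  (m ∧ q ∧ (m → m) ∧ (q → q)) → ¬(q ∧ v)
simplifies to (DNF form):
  ¬m ∨ ¬q ∨ ¬v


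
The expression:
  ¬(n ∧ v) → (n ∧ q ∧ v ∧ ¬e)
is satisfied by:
  {n: True, v: True}


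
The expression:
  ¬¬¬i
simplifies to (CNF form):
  ¬i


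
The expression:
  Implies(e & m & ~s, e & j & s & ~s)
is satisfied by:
  {s: True, m: False, e: False}
  {m: False, e: False, s: False}
  {e: True, s: True, m: False}
  {e: True, m: False, s: False}
  {s: True, m: True, e: False}
  {m: True, s: False, e: False}
  {e: True, m: True, s: True}


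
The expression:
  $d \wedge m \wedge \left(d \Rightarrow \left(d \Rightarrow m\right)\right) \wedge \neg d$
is never true.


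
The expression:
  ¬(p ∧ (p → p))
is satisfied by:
  {p: False}


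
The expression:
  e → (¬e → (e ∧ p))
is always true.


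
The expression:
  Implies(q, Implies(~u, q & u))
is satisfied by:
  {u: True, q: False}
  {q: False, u: False}
  {q: True, u: True}


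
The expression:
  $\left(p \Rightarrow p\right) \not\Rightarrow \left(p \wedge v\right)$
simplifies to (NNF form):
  $\neg p \vee \neg v$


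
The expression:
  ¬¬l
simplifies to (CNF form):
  l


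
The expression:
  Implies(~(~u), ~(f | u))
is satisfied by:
  {u: False}


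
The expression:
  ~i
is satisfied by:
  {i: False}


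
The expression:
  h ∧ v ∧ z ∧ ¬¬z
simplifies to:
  h ∧ v ∧ z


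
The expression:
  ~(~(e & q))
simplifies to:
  e & q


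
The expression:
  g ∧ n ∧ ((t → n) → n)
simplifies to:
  g ∧ n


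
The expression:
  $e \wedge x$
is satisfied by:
  {e: True, x: True}


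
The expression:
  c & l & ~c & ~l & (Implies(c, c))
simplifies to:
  False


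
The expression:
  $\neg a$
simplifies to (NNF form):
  $\neg a$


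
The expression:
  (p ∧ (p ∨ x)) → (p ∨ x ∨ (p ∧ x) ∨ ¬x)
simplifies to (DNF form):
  True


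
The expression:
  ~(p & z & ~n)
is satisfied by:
  {n: True, p: False, z: False}
  {p: False, z: False, n: False}
  {n: True, z: True, p: False}
  {z: True, p: False, n: False}
  {n: True, p: True, z: False}
  {p: True, n: False, z: False}
  {n: True, z: True, p: True}


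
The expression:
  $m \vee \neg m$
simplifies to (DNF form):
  $\text{True}$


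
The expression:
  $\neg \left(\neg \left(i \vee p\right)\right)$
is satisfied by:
  {i: True, p: True}
  {i: True, p: False}
  {p: True, i: False}


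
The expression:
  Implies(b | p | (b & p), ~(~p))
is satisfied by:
  {p: True, b: False}
  {b: False, p: False}
  {b: True, p: True}


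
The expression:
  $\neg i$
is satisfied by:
  {i: False}


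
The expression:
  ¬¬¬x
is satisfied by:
  {x: False}


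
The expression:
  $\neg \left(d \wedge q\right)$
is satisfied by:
  {q: False, d: False}
  {d: True, q: False}
  {q: True, d: False}


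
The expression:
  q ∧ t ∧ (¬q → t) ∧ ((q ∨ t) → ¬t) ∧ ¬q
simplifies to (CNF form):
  False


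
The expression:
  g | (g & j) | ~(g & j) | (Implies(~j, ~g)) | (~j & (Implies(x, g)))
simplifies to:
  True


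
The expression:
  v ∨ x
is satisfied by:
  {x: True, v: True}
  {x: True, v: False}
  {v: True, x: False}


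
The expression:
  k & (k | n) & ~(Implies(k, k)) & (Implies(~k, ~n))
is never true.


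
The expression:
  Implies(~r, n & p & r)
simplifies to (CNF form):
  r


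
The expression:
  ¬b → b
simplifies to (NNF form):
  b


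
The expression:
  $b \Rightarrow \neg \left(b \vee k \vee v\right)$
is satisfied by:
  {b: False}


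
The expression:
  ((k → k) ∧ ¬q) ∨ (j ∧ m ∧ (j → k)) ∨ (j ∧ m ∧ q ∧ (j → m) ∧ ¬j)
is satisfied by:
  {m: True, j: True, k: True, q: False}
  {m: True, j: True, k: False, q: False}
  {m: True, k: True, j: False, q: False}
  {m: True, k: False, j: False, q: False}
  {j: True, k: True, m: False, q: False}
  {j: True, k: False, m: False, q: False}
  {k: True, m: False, j: False, q: False}
  {k: False, m: False, j: False, q: False}
  {q: True, m: True, j: True, k: True}


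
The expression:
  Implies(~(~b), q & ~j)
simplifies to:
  ~b | (q & ~j)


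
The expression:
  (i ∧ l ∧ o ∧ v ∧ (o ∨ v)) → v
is always true.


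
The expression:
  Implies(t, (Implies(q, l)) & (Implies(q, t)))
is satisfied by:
  {l: True, t: False, q: False}
  {t: False, q: False, l: False}
  {l: True, q: True, t: False}
  {q: True, t: False, l: False}
  {l: True, t: True, q: False}
  {t: True, l: False, q: False}
  {l: True, q: True, t: True}


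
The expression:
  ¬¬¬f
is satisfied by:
  {f: False}


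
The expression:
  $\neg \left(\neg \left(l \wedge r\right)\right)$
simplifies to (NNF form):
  $l \wedge r$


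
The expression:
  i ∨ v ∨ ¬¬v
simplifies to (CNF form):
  i ∨ v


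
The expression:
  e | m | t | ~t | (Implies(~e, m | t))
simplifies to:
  True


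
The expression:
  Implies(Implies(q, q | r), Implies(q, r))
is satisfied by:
  {r: True, q: False}
  {q: False, r: False}
  {q: True, r: True}


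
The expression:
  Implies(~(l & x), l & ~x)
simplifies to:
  l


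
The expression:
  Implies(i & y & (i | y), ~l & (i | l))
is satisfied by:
  {l: False, y: False, i: False}
  {i: True, l: False, y: False}
  {y: True, l: False, i: False}
  {i: True, y: True, l: False}
  {l: True, i: False, y: False}
  {i: True, l: True, y: False}
  {y: True, l: True, i: False}


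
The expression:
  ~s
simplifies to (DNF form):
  ~s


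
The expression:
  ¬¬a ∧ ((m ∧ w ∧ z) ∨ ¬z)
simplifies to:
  a ∧ (m ∨ ¬z) ∧ (w ∨ ¬z)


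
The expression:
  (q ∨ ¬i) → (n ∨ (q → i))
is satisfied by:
  {i: True, n: True, q: False}
  {i: True, q: False, n: False}
  {n: True, q: False, i: False}
  {n: False, q: False, i: False}
  {i: True, n: True, q: True}
  {i: True, q: True, n: False}
  {n: True, q: True, i: False}


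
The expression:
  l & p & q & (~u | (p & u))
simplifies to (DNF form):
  l & p & q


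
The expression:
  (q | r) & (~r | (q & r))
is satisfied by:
  {q: True}


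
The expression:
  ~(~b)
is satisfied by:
  {b: True}


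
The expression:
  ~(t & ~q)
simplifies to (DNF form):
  q | ~t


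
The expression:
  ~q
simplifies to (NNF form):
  ~q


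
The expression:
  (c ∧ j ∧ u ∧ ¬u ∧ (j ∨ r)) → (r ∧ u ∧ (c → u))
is always true.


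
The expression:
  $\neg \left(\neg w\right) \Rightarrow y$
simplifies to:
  $y \vee \neg w$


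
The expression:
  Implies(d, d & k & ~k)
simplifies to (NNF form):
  ~d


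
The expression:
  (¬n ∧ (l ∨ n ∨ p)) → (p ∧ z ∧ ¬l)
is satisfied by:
  {n: True, z: True, l: False, p: False}
  {n: True, l: False, p: False, z: False}
  {n: True, z: True, p: True, l: False}
  {n: True, p: True, l: False, z: False}
  {n: True, z: True, l: True, p: False}
  {n: True, l: True, p: False, z: False}
  {n: True, z: True, p: True, l: True}
  {n: True, p: True, l: True, z: False}
  {z: True, l: False, p: False, n: False}
  {z: False, l: False, p: False, n: False}
  {z: True, p: True, l: False, n: False}


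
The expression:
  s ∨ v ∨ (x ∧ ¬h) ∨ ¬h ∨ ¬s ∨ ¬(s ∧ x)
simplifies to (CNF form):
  True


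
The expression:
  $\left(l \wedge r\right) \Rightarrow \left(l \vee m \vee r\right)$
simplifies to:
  $\text{True}$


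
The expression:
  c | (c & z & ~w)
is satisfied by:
  {c: True}


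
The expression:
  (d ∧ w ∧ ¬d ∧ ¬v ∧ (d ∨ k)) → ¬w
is always true.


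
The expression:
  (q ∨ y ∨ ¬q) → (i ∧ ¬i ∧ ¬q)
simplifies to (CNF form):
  False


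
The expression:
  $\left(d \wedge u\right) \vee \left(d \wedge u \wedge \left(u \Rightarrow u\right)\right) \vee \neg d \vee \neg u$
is always true.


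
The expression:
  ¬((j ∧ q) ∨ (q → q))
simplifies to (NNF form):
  False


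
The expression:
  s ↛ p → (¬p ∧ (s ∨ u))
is always true.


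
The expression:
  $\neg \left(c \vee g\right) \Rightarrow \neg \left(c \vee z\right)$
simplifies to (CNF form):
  $c \vee g \vee \neg z$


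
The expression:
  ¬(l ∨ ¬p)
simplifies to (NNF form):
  p ∧ ¬l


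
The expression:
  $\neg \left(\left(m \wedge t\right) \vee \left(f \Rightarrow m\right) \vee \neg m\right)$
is never true.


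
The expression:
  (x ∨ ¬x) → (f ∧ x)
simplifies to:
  f ∧ x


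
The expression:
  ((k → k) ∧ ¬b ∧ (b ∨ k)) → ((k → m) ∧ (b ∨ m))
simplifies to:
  b ∨ m ∨ ¬k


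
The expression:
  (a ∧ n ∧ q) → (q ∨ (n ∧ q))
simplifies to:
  True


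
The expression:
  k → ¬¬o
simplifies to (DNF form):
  o ∨ ¬k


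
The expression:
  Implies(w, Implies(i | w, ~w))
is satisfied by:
  {w: False}


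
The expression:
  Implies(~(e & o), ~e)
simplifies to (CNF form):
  o | ~e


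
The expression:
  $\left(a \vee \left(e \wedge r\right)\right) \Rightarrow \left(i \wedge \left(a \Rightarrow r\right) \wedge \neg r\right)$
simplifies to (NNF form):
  $\neg a \wedge \left(\neg e \vee \neg r\right)$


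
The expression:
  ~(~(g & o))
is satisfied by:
  {g: True, o: True}


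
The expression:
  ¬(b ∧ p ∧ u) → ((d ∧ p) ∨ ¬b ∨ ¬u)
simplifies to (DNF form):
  p ∨ ¬b ∨ ¬u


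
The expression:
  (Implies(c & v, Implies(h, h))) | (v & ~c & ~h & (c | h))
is always true.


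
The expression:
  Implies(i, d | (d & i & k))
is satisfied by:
  {d: True, i: False}
  {i: False, d: False}
  {i: True, d: True}


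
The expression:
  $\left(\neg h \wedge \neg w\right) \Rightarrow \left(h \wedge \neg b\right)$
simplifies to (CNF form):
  $h \vee w$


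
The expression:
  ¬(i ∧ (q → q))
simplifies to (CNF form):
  ¬i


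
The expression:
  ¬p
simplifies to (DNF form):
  ¬p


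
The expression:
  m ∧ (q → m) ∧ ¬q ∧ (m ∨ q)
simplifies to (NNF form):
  m ∧ ¬q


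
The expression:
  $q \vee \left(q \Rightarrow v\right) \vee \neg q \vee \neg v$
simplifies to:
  $\text{True}$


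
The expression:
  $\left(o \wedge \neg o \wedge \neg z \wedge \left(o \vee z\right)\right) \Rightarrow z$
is always true.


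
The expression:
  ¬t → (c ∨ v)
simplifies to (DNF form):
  c ∨ t ∨ v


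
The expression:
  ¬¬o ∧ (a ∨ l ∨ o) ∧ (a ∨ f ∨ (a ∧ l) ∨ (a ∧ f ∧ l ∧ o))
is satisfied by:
  {o: True, a: True, f: True}
  {o: True, a: True, f: False}
  {o: True, f: True, a: False}


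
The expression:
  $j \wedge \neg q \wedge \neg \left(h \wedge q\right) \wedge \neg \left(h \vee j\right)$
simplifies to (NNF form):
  $\text{False}$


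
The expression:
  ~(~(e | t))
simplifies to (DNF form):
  e | t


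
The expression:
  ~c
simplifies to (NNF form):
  ~c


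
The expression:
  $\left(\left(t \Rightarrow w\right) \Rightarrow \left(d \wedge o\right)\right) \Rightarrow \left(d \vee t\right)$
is always true.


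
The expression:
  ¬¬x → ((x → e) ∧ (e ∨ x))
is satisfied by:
  {e: True, x: False}
  {x: False, e: False}
  {x: True, e: True}


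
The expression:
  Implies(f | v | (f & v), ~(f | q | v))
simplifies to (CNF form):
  ~f & ~v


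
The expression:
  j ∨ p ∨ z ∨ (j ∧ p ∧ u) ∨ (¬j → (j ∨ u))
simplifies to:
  j ∨ p ∨ u ∨ z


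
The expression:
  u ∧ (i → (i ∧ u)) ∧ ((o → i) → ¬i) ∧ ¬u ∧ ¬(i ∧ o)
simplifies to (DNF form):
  False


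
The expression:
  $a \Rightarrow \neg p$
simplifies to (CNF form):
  $\neg a \vee \neg p$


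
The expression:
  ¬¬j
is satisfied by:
  {j: True}


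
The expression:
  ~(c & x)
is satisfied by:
  {c: False, x: False}
  {x: True, c: False}
  {c: True, x: False}


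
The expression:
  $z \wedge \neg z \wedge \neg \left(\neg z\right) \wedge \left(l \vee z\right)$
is never true.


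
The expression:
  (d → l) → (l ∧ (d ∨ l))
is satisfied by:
  {d: True, l: True}
  {d: True, l: False}
  {l: True, d: False}


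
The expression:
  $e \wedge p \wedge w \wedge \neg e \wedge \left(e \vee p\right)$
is never true.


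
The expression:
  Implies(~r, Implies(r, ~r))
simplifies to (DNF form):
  True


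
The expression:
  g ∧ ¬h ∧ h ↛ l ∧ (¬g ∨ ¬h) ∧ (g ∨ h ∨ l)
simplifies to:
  False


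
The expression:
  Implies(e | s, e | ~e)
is always true.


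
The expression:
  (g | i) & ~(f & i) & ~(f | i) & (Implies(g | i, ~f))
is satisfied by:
  {g: True, i: False, f: False}


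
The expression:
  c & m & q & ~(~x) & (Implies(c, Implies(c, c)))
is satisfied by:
  {c: True, m: True, x: True, q: True}


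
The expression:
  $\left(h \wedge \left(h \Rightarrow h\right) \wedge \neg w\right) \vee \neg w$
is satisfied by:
  {w: False}


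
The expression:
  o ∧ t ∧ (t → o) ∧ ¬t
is never true.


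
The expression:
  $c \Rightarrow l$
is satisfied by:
  {l: True, c: False}
  {c: False, l: False}
  {c: True, l: True}


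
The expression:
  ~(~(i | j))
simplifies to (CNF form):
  i | j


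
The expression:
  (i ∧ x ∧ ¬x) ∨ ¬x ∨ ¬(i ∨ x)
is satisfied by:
  {x: False}


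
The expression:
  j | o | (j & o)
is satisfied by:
  {o: True, j: True}
  {o: True, j: False}
  {j: True, o: False}


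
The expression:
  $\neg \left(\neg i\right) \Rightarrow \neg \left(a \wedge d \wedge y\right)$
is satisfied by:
  {y: False, d: False, a: False, i: False}
  {i: True, y: False, d: False, a: False}
  {a: True, y: False, d: False, i: False}
  {i: True, a: True, y: False, d: False}
  {d: True, i: False, y: False, a: False}
  {i: True, d: True, y: False, a: False}
  {a: True, d: True, i: False, y: False}
  {i: True, a: True, d: True, y: False}
  {y: True, a: False, d: False, i: False}
  {i: True, y: True, a: False, d: False}
  {a: True, y: True, i: False, d: False}
  {i: True, a: True, y: True, d: False}
  {d: True, y: True, a: False, i: False}
  {i: True, d: True, y: True, a: False}
  {a: True, d: True, y: True, i: False}


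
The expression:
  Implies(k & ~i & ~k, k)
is always true.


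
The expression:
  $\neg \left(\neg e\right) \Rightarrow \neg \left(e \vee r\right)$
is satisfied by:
  {e: False}


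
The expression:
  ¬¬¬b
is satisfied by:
  {b: False}


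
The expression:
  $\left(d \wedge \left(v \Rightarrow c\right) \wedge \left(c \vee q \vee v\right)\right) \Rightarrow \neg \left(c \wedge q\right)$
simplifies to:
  $\neg c \vee \neg d \vee \neg q$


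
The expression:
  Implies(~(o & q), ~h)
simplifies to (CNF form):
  (o | ~h) & (q | ~h)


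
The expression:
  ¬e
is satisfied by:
  {e: False}


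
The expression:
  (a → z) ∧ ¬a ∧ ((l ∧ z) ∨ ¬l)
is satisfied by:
  {z: True, l: False, a: False}
  {l: False, a: False, z: False}
  {z: True, l: True, a: False}


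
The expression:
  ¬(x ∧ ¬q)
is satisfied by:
  {q: True, x: False}
  {x: False, q: False}
  {x: True, q: True}


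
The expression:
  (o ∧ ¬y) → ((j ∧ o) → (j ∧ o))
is always true.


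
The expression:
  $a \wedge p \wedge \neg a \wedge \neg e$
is never true.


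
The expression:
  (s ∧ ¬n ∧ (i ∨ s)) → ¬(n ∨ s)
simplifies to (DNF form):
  n ∨ ¬s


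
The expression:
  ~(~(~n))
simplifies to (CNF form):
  ~n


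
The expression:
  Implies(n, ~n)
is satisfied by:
  {n: False}


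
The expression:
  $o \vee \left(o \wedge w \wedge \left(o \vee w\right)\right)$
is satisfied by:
  {o: True}


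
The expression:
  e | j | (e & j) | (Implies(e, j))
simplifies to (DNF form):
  True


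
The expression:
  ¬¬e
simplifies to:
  e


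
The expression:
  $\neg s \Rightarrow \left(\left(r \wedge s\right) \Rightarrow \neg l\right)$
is always true.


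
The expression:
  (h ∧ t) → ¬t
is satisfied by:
  {h: False, t: False}
  {t: True, h: False}
  {h: True, t: False}


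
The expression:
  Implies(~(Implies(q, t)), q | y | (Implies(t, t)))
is always true.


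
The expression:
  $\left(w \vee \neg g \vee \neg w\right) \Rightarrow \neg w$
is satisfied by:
  {w: False}


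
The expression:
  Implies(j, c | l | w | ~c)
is always true.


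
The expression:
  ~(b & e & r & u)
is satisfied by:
  {u: False, e: False, b: False, r: False}
  {r: True, u: False, e: False, b: False}
  {b: True, u: False, e: False, r: False}
  {r: True, b: True, u: False, e: False}
  {e: True, r: False, u: False, b: False}
  {r: True, e: True, u: False, b: False}
  {b: True, e: True, r: False, u: False}
  {r: True, b: True, e: True, u: False}
  {u: True, b: False, e: False, r: False}
  {r: True, u: True, b: False, e: False}
  {b: True, u: True, r: False, e: False}
  {r: True, b: True, u: True, e: False}
  {e: True, u: True, b: False, r: False}
  {r: True, e: True, u: True, b: False}
  {b: True, e: True, u: True, r: False}


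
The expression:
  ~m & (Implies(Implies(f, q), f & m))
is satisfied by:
  {f: True, q: False, m: False}


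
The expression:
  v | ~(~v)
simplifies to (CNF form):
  v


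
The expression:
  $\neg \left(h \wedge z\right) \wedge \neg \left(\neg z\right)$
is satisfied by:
  {z: True, h: False}


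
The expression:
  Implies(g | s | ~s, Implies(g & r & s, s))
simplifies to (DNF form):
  True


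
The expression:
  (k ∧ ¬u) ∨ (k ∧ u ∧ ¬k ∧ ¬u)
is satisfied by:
  {k: True, u: False}


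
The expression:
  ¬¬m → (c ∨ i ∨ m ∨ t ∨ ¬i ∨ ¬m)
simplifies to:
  True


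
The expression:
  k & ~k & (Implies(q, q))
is never true.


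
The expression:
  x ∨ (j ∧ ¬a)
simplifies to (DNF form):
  x ∨ (j ∧ ¬a)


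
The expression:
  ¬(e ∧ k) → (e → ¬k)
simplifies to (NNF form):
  True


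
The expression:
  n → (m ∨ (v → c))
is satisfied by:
  {c: True, m: True, v: False, n: False}
  {c: True, v: False, m: False, n: False}
  {m: True, c: False, v: False, n: False}
  {c: False, v: False, m: False, n: False}
  {n: True, c: True, m: True, v: False}
  {n: True, c: True, v: False, m: False}
  {n: True, m: True, c: False, v: False}
  {n: True, c: False, v: False, m: False}
  {c: True, v: True, m: True, n: False}
  {c: True, v: True, n: False, m: False}
  {v: True, m: True, n: False, c: False}
  {v: True, n: False, m: False, c: False}
  {c: True, v: True, n: True, m: True}
  {c: True, v: True, n: True, m: False}
  {v: True, n: True, m: True, c: False}


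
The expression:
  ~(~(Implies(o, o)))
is always true.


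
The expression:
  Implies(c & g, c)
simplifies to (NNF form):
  True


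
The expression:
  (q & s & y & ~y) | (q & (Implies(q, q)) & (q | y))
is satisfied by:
  {q: True}


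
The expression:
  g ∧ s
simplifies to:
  g ∧ s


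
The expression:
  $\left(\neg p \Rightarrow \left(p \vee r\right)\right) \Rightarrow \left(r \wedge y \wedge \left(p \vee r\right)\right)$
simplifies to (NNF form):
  $\left(r \wedge y\right) \vee \left(\neg p \wedge \neg r\right)$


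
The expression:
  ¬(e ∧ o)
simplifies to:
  ¬e ∨ ¬o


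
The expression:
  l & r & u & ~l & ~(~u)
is never true.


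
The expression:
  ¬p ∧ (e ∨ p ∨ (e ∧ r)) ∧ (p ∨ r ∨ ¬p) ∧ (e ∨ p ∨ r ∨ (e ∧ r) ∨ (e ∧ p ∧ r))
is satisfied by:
  {e: True, p: False}


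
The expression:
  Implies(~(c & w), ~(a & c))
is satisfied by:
  {w: True, c: False, a: False}
  {c: False, a: False, w: False}
  {w: True, a: True, c: False}
  {a: True, c: False, w: False}
  {w: True, c: True, a: False}
  {c: True, w: False, a: False}
  {w: True, a: True, c: True}


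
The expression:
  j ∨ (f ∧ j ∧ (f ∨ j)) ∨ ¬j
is always true.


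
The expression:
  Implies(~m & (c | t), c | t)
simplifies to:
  True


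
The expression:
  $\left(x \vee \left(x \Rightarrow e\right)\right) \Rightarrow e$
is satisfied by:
  {e: True}


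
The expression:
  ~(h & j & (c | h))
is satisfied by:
  {h: False, j: False}
  {j: True, h: False}
  {h: True, j: False}


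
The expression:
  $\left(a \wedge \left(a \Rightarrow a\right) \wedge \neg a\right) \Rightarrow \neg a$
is always true.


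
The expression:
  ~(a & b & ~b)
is always true.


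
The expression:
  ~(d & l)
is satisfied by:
  {l: False, d: False}
  {d: True, l: False}
  {l: True, d: False}


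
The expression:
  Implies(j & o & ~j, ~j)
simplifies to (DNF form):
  True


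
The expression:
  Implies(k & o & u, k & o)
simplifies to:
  True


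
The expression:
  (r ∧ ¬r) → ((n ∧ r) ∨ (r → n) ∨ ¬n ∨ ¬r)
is always true.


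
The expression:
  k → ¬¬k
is always true.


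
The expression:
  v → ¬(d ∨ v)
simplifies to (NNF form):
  ¬v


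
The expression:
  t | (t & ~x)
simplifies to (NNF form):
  t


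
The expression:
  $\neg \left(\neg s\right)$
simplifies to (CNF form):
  $s$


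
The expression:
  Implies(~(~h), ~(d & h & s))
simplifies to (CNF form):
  ~d | ~h | ~s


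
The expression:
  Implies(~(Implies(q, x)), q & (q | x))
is always true.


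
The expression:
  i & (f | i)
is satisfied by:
  {i: True}


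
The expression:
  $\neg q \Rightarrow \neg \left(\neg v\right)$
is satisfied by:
  {q: True, v: True}
  {q: True, v: False}
  {v: True, q: False}


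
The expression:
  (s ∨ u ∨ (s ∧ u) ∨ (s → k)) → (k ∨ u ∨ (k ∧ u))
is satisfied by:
  {k: True, u: True}
  {k: True, u: False}
  {u: True, k: False}


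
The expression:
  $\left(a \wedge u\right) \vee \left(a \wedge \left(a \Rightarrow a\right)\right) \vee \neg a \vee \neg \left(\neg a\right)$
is always true.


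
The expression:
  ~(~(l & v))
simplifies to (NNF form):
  l & v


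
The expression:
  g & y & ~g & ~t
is never true.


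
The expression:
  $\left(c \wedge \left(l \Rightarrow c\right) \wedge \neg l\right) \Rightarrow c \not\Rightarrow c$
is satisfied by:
  {l: True, c: False}
  {c: False, l: False}
  {c: True, l: True}


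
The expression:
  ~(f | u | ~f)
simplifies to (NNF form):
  False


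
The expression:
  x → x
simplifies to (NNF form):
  True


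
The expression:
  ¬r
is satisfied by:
  {r: False}


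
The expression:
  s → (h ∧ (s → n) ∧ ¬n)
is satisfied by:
  {s: False}


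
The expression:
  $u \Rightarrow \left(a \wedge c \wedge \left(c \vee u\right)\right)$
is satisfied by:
  {c: True, a: True, u: False}
  {c: True, a: False, u: False}
  {a: True, c: False, u: False}
  {c: False, a: False, u: False}
  {c: True, u: True, a: True}


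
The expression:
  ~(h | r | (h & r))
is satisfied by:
  {r: False, h: False}


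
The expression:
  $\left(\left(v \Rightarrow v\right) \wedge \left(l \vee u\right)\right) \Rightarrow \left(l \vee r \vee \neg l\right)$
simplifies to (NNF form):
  $\text{True}$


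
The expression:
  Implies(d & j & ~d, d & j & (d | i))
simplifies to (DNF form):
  True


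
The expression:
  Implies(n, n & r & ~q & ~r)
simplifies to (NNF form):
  ~n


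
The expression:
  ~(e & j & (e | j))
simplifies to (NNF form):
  ~e | ~j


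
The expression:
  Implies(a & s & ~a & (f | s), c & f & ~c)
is always true.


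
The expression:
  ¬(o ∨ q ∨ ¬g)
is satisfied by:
  {g: True, q: False, o: False}


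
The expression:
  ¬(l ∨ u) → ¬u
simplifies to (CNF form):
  True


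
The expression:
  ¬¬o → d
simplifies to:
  d ∨ ¬o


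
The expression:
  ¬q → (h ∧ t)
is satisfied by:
  {q: True, h: True, t: True}
  {q: True, h: True, t: False}
  {q: True, t: True, h: False}
  {q: True, t: False, h: False}
  {h: True, t: True, q: False}


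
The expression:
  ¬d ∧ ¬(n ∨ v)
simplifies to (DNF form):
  ¬d ∧ ¬n ∧ ¬v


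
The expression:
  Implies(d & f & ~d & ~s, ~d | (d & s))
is always true.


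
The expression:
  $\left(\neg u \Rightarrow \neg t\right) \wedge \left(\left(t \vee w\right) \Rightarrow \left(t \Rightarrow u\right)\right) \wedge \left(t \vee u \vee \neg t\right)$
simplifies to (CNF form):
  $u \vee \neg t$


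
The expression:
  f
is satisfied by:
  {f: True}


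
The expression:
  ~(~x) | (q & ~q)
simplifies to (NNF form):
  x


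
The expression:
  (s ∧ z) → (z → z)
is always true.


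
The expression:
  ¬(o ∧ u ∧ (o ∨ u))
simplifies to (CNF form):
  ¬o ∨ ¬u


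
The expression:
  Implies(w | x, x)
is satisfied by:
  {x: True, w: False}
  {w: False, x: False}
  {w: True, x: True}


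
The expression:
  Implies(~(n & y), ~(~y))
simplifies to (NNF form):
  y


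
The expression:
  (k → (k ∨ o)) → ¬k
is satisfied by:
  {k: False}


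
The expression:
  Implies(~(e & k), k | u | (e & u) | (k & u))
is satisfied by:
  {k: True, u: True}
  {k: True, u: False}
  {u: True, k: False}


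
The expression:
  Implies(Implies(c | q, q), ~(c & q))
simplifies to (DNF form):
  ~c | ~q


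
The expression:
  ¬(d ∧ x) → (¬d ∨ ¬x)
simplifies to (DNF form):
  True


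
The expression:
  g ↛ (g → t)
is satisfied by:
  {g: True, t: False}


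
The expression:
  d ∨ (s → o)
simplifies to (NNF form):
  d ∨ o ∨ ¬s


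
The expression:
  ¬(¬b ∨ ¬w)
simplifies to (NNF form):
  b ∧ w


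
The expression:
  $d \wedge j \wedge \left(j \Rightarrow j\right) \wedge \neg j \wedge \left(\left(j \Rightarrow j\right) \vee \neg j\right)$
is never true.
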